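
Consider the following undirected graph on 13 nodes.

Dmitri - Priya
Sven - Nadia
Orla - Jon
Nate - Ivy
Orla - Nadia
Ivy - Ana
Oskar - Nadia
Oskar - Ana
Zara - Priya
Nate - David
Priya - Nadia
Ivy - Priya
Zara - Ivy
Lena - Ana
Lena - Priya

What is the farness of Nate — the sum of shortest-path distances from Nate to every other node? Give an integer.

33

Distances from Nate: Ana:2, David:1, Dmitri:3, Ivy:1, Jon:5, Lena:3, Nadia:3, Orla:4, Oskar:3, Priya:2, Sven:4, Zara:2.
Sum = 2 + 1 + 3 + 1 + 5 + 3 + 3 + 4 + 3 + 2 + 4 + 2 = 33.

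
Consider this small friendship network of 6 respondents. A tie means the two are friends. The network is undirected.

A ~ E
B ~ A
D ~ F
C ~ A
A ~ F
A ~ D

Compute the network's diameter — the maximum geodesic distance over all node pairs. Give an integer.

Eccentricity of each node (its greatest distance to any other): A:1, B:2, C:2, D:2, E:2, F:2.
The maximum eccentricity is 2, realized for instance by the pair F–E via F – A – E. So the diameter is 2.

2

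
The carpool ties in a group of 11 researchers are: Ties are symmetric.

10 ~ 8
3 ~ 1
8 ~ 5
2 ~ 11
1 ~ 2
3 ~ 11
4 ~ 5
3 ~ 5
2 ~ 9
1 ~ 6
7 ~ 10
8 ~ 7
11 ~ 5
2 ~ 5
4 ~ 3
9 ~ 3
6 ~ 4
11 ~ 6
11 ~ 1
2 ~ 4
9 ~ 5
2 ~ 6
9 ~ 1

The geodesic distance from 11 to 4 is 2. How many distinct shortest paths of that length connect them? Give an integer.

4

The shortest distance is 2. The length-2 paths are: 11–5–4; 11–3–4; 11–2–4; 11–6–4.
That gives 4 distinct shortest paths.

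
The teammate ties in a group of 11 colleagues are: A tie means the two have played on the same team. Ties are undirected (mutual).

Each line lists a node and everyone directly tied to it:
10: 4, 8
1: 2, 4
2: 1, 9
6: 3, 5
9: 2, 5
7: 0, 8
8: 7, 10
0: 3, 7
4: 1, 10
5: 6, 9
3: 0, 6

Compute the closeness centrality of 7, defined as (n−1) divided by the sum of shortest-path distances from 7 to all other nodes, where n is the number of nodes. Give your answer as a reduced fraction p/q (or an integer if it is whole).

1/3

Distances from 7: 0:1, 1:4, 2:5, 3:2, 4:3, 5:4, 6:3, 8:1, 9:5, 10:2. Sum = 30.
n = 11, so closeness = 10/30 = 1/3.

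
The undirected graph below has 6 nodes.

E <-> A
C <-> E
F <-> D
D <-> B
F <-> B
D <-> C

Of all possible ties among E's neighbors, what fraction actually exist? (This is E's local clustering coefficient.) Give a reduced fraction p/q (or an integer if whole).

0

E's neighbors: A and C (k = 2).
Possible neighbor pairs: C(2,2) = 1. Edges among them: none → e = 0.
Clustering(E) = 0/1.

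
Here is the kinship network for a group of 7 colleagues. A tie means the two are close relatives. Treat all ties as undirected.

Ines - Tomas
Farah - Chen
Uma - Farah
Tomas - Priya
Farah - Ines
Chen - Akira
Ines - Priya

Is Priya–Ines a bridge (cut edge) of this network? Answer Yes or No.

No

Even without that edge, Priya still reaches Ines via Priya – Tomas – Ines, so the network stays connected. Not a bridge.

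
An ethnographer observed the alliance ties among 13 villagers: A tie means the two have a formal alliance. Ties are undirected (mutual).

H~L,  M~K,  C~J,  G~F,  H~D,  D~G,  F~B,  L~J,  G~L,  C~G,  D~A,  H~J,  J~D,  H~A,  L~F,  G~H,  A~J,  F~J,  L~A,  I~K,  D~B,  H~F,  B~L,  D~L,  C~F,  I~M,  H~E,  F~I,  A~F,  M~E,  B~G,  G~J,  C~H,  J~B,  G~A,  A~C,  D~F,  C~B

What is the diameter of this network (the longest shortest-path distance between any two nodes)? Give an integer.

3

Eccentricity of each node (its greatest distance to any other): A:3, B:3, C:3, D:3, E:3, F:2, G:3, H:3, I:2, J:3, K:3, L:3, M:3.
The maximum eccentricity is 3, realized for instance by the pair J–K via J – F – I – K. So the diameter is 3.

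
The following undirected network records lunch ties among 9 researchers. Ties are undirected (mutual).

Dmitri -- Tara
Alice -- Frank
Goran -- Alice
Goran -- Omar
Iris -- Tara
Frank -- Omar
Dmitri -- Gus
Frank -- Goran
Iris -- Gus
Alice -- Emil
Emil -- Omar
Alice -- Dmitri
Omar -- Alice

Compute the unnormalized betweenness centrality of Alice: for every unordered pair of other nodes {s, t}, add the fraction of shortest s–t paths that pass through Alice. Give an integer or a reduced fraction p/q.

17

Pairs whose geodesics pass through Alice — Emil–Frank: 1/2; Emil–Goran: 1/2; Emil–Gus: 1; Emil–Dmitri: 1; Emil–Tara: 1; Emil–Iris: 2/2; Frank–Gus: 1; Frank–Dmitri: 1; Frank–Tara: 1; Frank–Iris: 2/2; Goran–Gus: 1; Goran–Dmitri: 1; Goran–Tara: 1; Goran–Iris: 2/2 … (+4 more pairs).
All other pairs contribute 0.
Summing the contributions gives betweenness(Alice) = 17.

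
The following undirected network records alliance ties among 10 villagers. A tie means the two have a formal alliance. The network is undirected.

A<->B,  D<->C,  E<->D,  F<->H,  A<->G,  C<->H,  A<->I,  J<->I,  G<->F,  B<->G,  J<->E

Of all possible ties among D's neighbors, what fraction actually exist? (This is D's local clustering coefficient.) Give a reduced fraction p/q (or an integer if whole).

D's neighbors: C and E (k = 2).
Possible neighbor pairs: C(2,2) = 1. Edges among them: none → e = 0.
Clustering(D) = 0/1.

0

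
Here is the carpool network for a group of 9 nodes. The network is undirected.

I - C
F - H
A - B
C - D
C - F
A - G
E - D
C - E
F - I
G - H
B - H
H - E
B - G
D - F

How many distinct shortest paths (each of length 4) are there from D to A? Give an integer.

The shortest distance is 4. The length-4 paths are: D–E–H–B–A; D–F–H–B–A; D–E–H–G–A; D–F–H–G–A.
That gives 4 distinct shortest paths.

4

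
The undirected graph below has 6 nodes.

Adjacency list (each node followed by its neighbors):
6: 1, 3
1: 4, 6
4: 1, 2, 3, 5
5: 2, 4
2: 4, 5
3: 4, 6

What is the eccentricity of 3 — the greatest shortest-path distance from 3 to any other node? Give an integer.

2

Distances from 3: 1:2, 2:2, 4:1, 5:2, 6:1.
The largest is 2 (to 1, 5, and 2), so the eccentricity of 3 is 2.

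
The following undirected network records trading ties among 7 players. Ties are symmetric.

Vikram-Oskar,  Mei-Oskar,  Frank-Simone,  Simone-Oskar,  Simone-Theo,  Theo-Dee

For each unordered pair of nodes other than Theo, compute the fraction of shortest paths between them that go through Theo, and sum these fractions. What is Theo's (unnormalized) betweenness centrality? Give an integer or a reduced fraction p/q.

Pairs whose geodesics pass through Theo — Oskar–Dee: 1; Mei–Dee: 1; Frank–Dee: 1; Vikram–Dee: 1; Dee–Simone: 1.
All other pairs contribute 0.
Summing the contributions gives betweenness(Theo) = 5.

5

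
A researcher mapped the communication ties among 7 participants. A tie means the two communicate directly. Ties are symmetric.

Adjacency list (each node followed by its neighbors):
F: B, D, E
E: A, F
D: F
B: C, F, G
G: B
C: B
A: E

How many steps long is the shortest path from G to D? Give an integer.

3

One shortest route is G – B – F – D, which uses 3 edges, and at distance 2 from G we only reach {C, F}, which does not include D. So d(G,D) = 3.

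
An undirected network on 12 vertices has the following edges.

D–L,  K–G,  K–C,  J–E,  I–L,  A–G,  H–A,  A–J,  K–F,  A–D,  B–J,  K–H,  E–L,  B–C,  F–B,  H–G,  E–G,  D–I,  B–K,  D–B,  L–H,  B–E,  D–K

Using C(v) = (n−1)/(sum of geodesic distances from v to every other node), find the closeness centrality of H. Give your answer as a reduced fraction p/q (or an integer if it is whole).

Distances from H: A:1, B:2, C:2, D:2, E:2, F:2, G:1, I:2, J:2, K:1, L:1. Sum = 18.
n = 12, so closeness = 11/18.

11/18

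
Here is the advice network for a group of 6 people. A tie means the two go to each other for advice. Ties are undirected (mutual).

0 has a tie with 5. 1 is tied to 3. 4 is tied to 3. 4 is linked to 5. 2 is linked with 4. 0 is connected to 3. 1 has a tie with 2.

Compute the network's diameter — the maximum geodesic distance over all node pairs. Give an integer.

Eccentricity of each node (its greatest distance to any other): 0:3, 1:3, 2:3, 3:2, 4:2, 5:3.
The maximum eccentricity is 3, realized for instance by the pair 0–2 via 0 – 5 – 4 – 2. So the diameter is 3.

3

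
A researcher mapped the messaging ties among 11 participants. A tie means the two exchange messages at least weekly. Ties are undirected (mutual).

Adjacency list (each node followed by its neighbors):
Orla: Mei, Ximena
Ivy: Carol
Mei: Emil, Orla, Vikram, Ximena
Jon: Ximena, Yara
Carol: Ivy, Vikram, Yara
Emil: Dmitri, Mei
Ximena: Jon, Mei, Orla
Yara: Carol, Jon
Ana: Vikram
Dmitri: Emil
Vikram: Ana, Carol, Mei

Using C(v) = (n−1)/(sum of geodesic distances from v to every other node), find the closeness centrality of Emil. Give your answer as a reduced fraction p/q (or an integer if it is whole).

2/5

Distances from Emil: Ana:3, Carol:3, Dmitri:1, Ivy:4, Jon:3, Mei:1, Orla:2, Vikram:2, Ximena:2, Yara:4. Sum = 25.
n = 11, so closeness = 10/25 = 2/5.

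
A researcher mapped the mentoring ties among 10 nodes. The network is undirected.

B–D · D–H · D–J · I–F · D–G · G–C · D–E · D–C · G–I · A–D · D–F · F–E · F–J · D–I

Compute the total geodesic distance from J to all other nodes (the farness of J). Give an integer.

16

Distances from J: A:2, B:2, C:2, D:1, E:2, F:1, G:2, H:2, I:2.
Sum = 2 + 2 + 2 + 1 + 2 + 1 + 2 + 2 + 2 = 16.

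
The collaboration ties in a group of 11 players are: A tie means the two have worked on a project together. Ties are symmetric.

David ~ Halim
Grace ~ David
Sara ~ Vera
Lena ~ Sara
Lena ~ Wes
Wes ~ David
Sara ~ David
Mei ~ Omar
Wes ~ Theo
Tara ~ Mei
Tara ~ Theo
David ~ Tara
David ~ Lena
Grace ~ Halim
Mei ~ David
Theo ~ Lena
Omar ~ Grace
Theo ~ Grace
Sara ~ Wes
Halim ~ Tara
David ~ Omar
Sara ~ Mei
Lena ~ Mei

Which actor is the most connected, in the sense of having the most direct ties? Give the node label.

David

Degrees — David:8, Grace:4, Halim:3, Lena:5, Mei:5, Omar:3, Sara:5, Tara:4, Theo:4, Vera:1, Wes:4.
The maximum is 8, attained only by David.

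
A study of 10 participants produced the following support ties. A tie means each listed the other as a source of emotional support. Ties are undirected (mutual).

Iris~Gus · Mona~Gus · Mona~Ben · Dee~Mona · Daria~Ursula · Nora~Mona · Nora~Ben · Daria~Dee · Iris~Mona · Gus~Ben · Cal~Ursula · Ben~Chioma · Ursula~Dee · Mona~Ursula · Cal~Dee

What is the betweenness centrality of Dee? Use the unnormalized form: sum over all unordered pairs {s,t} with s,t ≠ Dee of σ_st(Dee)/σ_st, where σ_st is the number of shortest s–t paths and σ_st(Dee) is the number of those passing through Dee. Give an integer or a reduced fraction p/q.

13/2

Pairs whose geodesics pass through Dee — Daria–Cal: 1/2; Daria–Mona: 1/2; Daria–Chioma: 1/2; Daria–Iris: 1/2; Daria–Ben: 1/2; Daria–Gus: 1/2; Daria–Nora: 1/2; Cal–Mona: 1/2; Cal–Chioma: 1/2; Cal–Iris: 1/2; Cal–Ben: 1/2; Cal–Gus: 1/2; Cal–Nora: 1/2.
All other pairs contribute 0.
Summing the contributions gives betweenness(Dee) = 13/2.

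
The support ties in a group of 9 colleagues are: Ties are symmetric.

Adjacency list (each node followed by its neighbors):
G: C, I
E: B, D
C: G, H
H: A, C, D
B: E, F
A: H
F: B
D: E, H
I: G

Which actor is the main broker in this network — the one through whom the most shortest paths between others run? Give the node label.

Unnormalized betweenness of each node: A:0, B:7, C:12, D:15, E:12, F:0, G:7, H:19, I:0.
H has the largest value, 19, making it the main broker — the node through which the most shortest paths run.

H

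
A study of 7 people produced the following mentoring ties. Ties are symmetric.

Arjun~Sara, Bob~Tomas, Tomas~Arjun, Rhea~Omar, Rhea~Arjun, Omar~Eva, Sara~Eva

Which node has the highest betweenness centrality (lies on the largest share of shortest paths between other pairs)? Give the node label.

Unnormalized betweenness of each node: Arjun:9, Bob:0, Eva:1, Omar:1, Rhea:3, Sara:3, Tomas:5.
Arjun has the largest value, 9, making it the main broker — the node through which the most shortest paths run.

Arjun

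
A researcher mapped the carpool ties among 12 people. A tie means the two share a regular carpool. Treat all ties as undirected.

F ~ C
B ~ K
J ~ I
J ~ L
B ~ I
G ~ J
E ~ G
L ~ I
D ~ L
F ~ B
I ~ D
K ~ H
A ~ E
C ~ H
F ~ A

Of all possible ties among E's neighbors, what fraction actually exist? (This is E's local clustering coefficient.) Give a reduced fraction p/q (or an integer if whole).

E's neighbors: A and G (k = 2).
Possible neighbor pairs: C(2,2) = 1. Edges among them: none → e = 0.
Clustering(E) = 0/1.

0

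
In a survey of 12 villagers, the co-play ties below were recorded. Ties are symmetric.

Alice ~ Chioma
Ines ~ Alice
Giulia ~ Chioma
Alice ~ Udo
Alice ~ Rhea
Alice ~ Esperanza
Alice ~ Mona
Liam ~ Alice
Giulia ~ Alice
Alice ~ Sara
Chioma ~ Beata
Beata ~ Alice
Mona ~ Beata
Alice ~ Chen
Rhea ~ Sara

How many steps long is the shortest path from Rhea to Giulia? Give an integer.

One shortest route is Rhea – Alice – Giulia, which uses 2 edges, and Rhea and Giulia are not directly tied, so nothing shorter exists. So d(Rhea,Giulia) = 2.

2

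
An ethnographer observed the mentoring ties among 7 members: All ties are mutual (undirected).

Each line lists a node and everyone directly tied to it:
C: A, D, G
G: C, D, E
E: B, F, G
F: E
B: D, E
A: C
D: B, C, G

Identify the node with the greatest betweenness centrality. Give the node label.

Unnormalized betweenness of each node: A:0, B:1, C:5, D:5/2, E:11/2, F:0, G:5.
E has the largest value, 11/2, making it the main broker — the node through which the most shortest paths run.

E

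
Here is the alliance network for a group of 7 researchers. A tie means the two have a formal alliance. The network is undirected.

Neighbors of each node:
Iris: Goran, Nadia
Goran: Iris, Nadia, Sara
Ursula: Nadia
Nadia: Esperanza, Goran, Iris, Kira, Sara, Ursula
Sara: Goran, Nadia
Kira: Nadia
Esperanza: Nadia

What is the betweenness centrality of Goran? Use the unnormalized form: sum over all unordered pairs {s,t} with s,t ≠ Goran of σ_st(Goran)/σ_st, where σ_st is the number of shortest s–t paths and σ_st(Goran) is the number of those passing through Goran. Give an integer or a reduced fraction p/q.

1/2

Pairs whose geodesics pass through Goran — Sara–Iris: 1/2.
All other pairs contribute 0.
Summing the contributions gives betweenness(Goran) = 1/2.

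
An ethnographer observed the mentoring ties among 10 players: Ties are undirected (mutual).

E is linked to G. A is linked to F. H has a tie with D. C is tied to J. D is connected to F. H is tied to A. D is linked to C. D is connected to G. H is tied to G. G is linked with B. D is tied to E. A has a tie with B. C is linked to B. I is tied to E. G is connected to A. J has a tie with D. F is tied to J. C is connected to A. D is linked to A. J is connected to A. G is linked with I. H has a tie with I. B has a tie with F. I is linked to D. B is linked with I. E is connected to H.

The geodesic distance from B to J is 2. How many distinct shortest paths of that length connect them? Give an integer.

The shortest distance is 2. The length-2 paths are: B–A–J; B–C–J; B–F–J.
That gives 3 distinct shortest paths.

3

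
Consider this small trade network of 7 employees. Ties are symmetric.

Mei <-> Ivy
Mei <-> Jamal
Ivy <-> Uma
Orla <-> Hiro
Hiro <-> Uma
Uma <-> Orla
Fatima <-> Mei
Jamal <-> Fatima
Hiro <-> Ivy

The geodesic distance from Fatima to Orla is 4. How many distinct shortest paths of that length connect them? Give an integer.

2

The shortest distance is 4. The length-4 paths are: Fatima–Mei–Ivy–Uma–Orla; Fatima–Mei–Ivy–Hiro–Orla.
That gives 2 distinct shortest paths.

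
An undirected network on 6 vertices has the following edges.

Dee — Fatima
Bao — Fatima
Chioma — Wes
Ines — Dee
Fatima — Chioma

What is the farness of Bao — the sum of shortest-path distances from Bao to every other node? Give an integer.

11

Distances from Bao: Chioma:2, Dee:2, Fatima:1, Ines:3, Wes:3.
Sum = 2 + 2 + 1 + 3 + 3 = 11.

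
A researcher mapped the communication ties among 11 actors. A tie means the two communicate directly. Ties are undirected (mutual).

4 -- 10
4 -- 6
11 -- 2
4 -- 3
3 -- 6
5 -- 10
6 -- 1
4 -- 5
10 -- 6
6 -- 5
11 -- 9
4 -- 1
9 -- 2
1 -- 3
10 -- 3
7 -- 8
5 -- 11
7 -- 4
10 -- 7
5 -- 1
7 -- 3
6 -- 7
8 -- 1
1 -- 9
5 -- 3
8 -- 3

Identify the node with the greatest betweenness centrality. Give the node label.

Unnormalized betweenness of each node: 1:167/15, 2:0, 3:37/10, 4:17/10, 5:589/60, 6:17/10, 7:7/6, 8:5/8, 9:29/6, 10:5/8, 11:47/10.
1 has the largest value, 167/15, making it the main broker — the node through which the most shortest paths run.

1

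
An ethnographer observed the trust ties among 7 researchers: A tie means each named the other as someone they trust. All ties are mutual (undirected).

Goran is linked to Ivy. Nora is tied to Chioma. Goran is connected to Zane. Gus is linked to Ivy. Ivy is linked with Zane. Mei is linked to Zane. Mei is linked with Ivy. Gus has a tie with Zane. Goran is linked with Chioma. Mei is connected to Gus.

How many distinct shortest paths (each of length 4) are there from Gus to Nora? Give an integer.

The shortest distance is 4. The length-4 paths are: Gus–Zane–Goran–Chioma–Nora; Gus–Ivy–Goran–Chioma–Nora.
That gives 2 distinct shortest paths.

2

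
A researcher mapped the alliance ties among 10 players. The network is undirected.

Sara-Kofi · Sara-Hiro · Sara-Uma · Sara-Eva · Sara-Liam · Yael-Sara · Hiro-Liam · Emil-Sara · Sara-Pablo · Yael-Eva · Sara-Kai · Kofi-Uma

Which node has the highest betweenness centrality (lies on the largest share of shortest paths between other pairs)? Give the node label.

Sara

Unnormalized betweenness of each node: Emil:0, Eva:0, Hiro:0, Kai:0, Kofi:0, Liam:0, Pablo:0, Sara:33, Uma:0, Yael:0.
Sara has the largest value, 33, making it the main broker — the node through which the most shortest paths run.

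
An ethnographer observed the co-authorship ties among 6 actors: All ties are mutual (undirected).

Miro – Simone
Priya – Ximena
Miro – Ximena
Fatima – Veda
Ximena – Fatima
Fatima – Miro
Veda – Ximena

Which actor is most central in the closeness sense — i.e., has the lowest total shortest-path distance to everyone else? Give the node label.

Ximena

Farness (sum of distances to all others) for each node — Fatima:7, Miro:7, Priya:10, Simone:11, Veda:9, Ximena:6.
The smallest farness is 6, for Ximena, so Ximena has the highest closeness.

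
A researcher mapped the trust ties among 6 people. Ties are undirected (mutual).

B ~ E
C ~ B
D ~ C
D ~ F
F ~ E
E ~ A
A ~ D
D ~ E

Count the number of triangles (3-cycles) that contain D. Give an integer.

2

D's neighbors: A, C, E, and F.
Neighbor pairs that are themselves tied: D–A–E; D–E–F. Each forms one triangle with D, for 2 in total.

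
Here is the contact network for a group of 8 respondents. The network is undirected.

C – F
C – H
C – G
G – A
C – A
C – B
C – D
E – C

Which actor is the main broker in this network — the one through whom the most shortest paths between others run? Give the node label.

C

Unnormalized betweenness of each node: A:0, B:0, C:20, D:0, E:0, F:0, G:0, H:0.
C has the largest value, 20, making it the main broker — the node through which the most shortest paths run.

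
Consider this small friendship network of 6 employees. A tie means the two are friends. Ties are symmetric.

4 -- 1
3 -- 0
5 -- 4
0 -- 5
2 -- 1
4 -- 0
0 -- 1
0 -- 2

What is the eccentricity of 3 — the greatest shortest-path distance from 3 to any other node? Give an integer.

2

Distances from 3: 0:1, 1:2, 2:2, 4:2, 5:2.
The largest is 2 (to 1, 5, 2, and 4), so the eccentricity of 3 is 2.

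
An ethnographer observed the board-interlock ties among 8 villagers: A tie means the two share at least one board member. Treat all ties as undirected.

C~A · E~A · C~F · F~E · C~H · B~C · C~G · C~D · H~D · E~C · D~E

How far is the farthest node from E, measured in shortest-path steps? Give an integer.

Distances from E: A:1, B:2, C:1, D:1, F:1, G:2, H:2.
The largest is 2 (to B, G, and H), so the eccentricity of E is 2.

2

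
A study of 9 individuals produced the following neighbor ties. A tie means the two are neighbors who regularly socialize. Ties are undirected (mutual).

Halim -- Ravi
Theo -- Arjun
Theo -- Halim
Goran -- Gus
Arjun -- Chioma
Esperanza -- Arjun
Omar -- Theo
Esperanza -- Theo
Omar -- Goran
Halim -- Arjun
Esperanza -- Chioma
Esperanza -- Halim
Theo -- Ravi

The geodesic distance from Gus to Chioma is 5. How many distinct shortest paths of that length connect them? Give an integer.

2

The shortest distance is 5. The length-5 paths are: Gus–Goran–Omar–Theo–Esperanza–Chioma; Gus–Goran–Omar–Theo–Arjun–Chioma.
That gives 2 distinct shortest paths.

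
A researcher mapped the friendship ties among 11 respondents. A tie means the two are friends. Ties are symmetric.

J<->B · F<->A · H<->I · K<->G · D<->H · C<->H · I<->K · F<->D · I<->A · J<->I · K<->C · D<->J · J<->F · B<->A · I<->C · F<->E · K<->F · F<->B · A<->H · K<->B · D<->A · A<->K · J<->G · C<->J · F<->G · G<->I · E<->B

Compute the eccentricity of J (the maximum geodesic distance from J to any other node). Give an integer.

Distances from J: A:2, B:1, C:1, D:1, E:2, F:1, G:1, H:2, I:1, K:2.
The largest is 2 (to K, E, A, and H), so the eccentricity of J is 2.

2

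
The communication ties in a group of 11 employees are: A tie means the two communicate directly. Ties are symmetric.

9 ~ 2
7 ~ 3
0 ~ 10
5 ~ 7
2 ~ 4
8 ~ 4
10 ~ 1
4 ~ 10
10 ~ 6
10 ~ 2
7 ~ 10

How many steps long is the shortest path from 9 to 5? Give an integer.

4

One shortest route is 9 – 2 – 10 – 7 – 5, which uses 4 edges, and at distance 3 from 9 we only reach {0, 1, 6, 7, 8}, which does not include 5. So d(9,5) = 4.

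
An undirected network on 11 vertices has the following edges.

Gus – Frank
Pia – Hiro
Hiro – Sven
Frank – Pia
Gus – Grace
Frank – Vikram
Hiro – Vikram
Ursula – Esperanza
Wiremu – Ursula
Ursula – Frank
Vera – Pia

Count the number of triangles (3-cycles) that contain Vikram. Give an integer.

0

Vikram's neighbors are Frank and Hiro, but none of them are tied to each other, so no triangle contains Vikram.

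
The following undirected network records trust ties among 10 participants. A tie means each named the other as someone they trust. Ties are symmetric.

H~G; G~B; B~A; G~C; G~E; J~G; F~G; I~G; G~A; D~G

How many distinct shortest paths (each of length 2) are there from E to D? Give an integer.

The shortest distance is 2, and the only length-2 path is E–G–D. So there is exactly 1 shortest path.

1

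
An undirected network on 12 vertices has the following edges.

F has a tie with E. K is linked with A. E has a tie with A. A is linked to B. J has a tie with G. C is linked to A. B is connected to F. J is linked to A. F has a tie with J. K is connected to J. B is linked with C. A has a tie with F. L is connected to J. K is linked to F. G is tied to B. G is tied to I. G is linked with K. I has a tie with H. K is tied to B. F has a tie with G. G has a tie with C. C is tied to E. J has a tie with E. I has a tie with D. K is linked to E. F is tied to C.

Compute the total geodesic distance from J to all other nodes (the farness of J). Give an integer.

Distances from J: A:1, B:2, C:2, D:3, E:1, F:1, G:1, H:3, I:2, K:1, L:1.
Sum = 1 + 2 + 2 + 3 + 1 + 1 + 1 + 3 + 2 + 1 + 1 = 18.

18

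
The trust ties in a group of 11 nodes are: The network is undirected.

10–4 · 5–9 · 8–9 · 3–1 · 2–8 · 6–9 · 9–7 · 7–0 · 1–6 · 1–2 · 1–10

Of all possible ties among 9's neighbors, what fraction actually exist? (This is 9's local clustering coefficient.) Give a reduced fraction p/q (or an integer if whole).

0

9's neighbors: 5, 6, 7, and 8 (k = 4).
Possible neighbor pairs: C(4,2) = 6. Edges among them: none → e = 0.
Clustering(9) = 0/6 = 0.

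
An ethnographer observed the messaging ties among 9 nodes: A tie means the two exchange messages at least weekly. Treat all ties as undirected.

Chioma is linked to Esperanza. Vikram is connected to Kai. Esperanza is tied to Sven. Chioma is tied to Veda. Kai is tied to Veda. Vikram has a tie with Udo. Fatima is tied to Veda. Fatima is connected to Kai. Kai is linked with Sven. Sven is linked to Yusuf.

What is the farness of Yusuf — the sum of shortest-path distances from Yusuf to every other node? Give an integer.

21

Distances from Yusuf: Chioma:3, Esperanza:2, Fatima:3, Kai:2, Sven:1, Udo:4, Veda:3, Vikram:3.
Sum = 3 + 2 + 3 + 2 + 1 + 4 + 3 + 3 = 21.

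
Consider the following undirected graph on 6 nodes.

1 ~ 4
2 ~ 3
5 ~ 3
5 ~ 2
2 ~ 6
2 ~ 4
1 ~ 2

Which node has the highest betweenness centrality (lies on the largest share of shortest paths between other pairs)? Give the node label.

2

Unnormalized betweenness of each node: 1:0, 2:8, 3:0, 4:0, 5:0, 6:0.
2 has the largest value, 8, making it the main broker — the node through which the most shortest paths run.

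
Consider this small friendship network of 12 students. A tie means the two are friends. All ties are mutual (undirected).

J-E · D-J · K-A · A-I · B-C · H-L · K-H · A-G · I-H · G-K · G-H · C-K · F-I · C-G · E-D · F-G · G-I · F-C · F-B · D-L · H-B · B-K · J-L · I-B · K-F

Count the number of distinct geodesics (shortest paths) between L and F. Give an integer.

The shortest distance is 3. The length-3 paths are: L–H–B–F; L–H–G–F; L–H–I–F; L–H–K–F.
That gives 4 distinct shortest paths.

4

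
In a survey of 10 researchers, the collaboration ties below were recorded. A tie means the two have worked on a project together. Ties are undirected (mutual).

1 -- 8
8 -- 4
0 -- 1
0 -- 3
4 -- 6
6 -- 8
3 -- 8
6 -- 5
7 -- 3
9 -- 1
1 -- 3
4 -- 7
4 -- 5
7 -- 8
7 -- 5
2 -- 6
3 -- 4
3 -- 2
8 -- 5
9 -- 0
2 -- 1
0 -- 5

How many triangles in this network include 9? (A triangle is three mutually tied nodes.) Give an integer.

9's neighbors: 0 and 1.
Neighbor pairs that are themselves tied: 9–0–1. Each forms one triangle with 9, for 1 in total.

1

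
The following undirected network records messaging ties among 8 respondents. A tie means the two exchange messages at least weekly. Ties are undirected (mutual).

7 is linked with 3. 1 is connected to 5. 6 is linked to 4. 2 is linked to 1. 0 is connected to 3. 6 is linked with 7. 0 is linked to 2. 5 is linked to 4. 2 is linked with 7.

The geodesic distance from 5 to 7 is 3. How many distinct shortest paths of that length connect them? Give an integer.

The shortest distance is 3. The length-3 paths are: 5–1–2–7; 5–4–6–7.
That gives 2 distinct shortest paths.

2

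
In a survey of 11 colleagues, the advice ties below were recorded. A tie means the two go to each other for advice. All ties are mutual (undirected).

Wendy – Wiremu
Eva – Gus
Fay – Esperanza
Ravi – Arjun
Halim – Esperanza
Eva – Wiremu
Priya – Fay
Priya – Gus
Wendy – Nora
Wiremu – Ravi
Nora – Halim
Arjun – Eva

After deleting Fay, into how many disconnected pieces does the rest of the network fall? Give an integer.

1

Fay's neighbors (Esperanza and Priya) remain reachable from one another through other ties, so the rest of the network stays in one piece.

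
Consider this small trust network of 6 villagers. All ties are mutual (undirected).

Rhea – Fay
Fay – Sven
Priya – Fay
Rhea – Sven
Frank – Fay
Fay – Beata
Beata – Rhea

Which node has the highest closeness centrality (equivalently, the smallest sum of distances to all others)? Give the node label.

Fay

Farness (sum of distances to all others) for each node — Beata:8, Fay:5, Frank:9, Priya:9, Rhea:7, Sven:8.
The smallest farness is 5, for Fay, so Fay has the highest closeness.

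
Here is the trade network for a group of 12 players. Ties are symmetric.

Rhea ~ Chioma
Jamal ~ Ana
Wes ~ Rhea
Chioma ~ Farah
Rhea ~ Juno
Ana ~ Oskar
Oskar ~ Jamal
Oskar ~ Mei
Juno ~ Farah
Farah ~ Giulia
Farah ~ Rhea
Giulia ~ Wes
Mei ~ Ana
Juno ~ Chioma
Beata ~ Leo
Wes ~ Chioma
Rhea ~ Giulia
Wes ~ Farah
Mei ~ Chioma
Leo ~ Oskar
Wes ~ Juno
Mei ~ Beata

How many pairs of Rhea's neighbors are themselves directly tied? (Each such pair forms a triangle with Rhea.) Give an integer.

8

Rhea's neighbors: Chioma, Farah, Giulia, Juno, and Wes.
Neighbor pairs that are themselves tied: Rhea–Chioma–Farah; Rhea–Chioma–Juno; Rhea–Chioma–Wes; Rhea–Farah–Giulia; Rhea–Farah–Juno; Rhea–Farah–Wes; Rhea–Giulia–Wes; Rhea–Juno–Wes. Each forms one triangle with Rhea, for 8 in total.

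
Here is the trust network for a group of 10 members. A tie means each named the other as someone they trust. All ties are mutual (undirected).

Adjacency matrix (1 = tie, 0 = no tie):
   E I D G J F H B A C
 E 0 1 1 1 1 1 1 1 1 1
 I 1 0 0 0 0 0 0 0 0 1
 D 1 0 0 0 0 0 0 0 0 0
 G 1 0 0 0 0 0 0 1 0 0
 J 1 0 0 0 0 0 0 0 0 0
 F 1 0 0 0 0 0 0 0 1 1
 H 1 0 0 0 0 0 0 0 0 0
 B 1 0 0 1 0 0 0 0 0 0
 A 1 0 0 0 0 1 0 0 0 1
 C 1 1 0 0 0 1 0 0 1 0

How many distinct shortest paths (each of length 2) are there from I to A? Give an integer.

2

The shortest distance is 2. The length-2 paths are: I–E–A; I–C–A.
That gives 2 distinct shortest paths.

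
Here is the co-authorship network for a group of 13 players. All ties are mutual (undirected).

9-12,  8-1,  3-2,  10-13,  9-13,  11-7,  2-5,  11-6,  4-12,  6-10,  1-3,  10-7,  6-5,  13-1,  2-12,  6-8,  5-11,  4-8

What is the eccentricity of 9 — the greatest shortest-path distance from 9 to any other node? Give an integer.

Distances from 9: 1:2, 2:2, 3:3, 4:2, 5:3, 6:3, 7:3, 8:3, 10:2, 11:4, 12:1, 13:1.
The largest is 4 (to 11), so the eccentricity of 9 is 4.

4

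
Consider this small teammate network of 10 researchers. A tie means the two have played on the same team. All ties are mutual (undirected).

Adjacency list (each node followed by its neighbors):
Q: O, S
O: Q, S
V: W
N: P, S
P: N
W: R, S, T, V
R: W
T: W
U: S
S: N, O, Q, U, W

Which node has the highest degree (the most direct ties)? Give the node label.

S

Degrees — N:2, O:2, P:1, Q:2, R:1, S:5, T:1, U:1, V:1, W:4.
The maximum is 5, attained only by S.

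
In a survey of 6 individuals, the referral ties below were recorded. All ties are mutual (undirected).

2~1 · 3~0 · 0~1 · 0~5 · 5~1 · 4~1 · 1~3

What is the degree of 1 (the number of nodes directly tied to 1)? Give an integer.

1 is directly tied to 0, 2, 3, 4, and 5. That is 5 neighbors, so the degree of 1 is 5.

5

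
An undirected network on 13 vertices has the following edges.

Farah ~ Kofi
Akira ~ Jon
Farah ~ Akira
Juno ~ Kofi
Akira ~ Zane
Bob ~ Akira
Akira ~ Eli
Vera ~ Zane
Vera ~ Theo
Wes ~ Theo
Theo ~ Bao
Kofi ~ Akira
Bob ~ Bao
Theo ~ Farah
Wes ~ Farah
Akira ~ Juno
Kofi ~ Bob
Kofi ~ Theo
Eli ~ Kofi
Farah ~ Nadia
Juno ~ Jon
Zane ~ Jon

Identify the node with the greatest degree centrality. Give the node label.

Degrees — Akira:7, Bao:2, Bob:3, Eli:2, Farah:5, Jon:3, Juno:3, Kofi:6, Nadia:1, Theo:5, Vera:2, Wes:2, Zane:3.
The maximum is 7, attained only by Akira.

Akira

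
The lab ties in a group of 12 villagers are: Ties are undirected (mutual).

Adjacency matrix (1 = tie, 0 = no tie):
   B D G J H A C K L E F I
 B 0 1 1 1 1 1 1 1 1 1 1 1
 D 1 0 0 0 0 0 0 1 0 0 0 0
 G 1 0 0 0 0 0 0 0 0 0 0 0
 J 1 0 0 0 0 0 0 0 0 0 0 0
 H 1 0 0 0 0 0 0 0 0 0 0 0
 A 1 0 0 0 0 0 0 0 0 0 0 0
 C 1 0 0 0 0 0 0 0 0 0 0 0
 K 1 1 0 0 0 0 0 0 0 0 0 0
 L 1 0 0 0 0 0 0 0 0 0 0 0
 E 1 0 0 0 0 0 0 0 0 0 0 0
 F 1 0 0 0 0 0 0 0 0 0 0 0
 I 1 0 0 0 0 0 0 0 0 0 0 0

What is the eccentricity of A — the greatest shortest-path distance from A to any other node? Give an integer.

Distances from A: B:1, C:2, D:2, E:2, F:2, G:2, H:2, I:2, J:2, K:2, L:2.
The largest is 2 (to D, G, J, H, C, K, L, E, F, and I), so the eccentricity of A is 2.

2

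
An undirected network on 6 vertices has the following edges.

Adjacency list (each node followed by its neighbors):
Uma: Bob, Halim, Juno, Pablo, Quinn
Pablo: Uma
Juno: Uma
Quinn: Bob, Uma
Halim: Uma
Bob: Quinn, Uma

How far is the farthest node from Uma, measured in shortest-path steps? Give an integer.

Distances from Uma: Bob:1, Halim:1, Juno:1, Pablo:1, Quinn:1.
The largest is 1 (to Quinn, Pablo, Juno, Bob, and Halim), so the eccentricity of Uma is 1.

1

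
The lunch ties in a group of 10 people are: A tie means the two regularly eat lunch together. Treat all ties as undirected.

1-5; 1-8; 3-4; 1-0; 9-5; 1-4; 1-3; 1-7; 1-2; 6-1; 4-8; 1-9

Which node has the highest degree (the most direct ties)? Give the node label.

Degrees — 0:1, 1:9, 2:1, 3:2, 4:3, 5:2, 6:1, 7:1, 8:2, 9:2.
The maximum is 9, attained only by 1.

1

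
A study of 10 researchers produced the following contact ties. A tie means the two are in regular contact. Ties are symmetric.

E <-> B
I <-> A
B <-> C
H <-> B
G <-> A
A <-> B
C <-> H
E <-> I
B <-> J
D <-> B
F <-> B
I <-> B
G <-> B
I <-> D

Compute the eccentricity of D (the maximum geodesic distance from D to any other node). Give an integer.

Distances from D: A:2, B:1, C:2, E:2, F:2, G:2, H:2, I:1, J:2.
The largest is 2 (to G, H, J, E, A, C, and F), so the eccentricity of D is 2.

2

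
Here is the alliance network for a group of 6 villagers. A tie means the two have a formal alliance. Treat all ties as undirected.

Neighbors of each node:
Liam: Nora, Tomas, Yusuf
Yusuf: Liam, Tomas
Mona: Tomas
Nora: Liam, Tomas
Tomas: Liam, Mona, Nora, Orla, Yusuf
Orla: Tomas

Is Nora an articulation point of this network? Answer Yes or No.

No

Even without Nora, every remaining node can still reach every other (the residual graph is connected), so Nora is not a cut vertex.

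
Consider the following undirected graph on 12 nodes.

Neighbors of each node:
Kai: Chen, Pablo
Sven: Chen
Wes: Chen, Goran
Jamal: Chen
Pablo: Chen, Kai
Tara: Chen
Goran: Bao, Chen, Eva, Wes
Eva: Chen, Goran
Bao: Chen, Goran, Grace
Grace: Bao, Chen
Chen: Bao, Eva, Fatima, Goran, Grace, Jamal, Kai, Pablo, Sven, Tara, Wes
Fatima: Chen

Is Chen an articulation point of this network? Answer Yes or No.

Yes

Removing Chen leaves {Fatima} with no path to {Tara}, so the network splits into 6 components. Chen is a cut vertex.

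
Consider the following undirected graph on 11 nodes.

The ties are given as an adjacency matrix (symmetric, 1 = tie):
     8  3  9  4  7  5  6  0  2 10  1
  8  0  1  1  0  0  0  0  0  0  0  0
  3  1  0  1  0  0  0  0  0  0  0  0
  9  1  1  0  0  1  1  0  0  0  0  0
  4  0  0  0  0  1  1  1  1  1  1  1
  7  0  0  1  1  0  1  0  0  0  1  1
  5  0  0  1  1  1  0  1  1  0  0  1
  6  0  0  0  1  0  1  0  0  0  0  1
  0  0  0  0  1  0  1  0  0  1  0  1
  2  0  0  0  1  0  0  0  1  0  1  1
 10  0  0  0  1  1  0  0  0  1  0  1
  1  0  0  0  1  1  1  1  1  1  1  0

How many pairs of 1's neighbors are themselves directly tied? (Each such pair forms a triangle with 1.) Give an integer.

1's neighbors: 0, 2, 4, 5, 6, 7, and 10.
Neighbor pairs that are themselves tied: 1–0–2; 1–0–4; 1–0–5; 1–2–4; 1–2–10; 1–4–5; 1–4–6; 1–4–7; 1–4–10; 1–5–6; 1–5–7; 1–7–10. Each forms one triangle with 1, for 12 in total.

12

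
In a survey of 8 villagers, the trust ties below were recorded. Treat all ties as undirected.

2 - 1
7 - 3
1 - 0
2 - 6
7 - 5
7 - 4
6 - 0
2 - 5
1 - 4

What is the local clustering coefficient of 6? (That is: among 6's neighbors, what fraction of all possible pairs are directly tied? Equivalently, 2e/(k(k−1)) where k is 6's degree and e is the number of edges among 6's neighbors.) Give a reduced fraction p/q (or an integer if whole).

6's neighbors: 0 and 2 (k = 2).
Possible neighbor pairs: C(2,2) = 1. Edges among them: none → e = 0.
Clustering(6) = 0/1.

0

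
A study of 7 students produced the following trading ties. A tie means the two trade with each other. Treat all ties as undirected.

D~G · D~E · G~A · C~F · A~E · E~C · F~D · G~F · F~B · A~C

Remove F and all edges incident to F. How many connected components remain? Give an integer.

2

Without F, the remaining ties split the others into: {A, C, D, E, G}; {B}.
That's 2 separate components.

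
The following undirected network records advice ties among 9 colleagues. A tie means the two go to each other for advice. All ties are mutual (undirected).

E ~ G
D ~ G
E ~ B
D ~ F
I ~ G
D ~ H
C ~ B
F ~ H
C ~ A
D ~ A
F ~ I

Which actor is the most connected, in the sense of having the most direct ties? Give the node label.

D

Degrees — A:2, B:2, C:2, D:4, E:2, F:3, G:3, H:2, I:2.
The maximum is 4, attained only by D.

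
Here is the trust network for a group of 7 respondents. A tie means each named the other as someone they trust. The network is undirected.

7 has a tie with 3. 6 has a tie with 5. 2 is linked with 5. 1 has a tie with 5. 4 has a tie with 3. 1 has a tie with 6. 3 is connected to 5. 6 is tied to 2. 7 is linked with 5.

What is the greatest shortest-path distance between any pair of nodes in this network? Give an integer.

3

Eccentricity of each node (its greatest distance to any other): 1:3, 2:3, 3:2, 4:3, 5:2, 6:3, 7:2.
The maximum eccentricity is 3, realized for instance by the pair 2–4 via 2 – 5 – 3 – 4. So the diameter is 3.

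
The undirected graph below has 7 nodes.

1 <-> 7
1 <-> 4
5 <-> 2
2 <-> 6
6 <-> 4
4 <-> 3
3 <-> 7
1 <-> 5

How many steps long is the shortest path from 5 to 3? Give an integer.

One shortest route is 5 – 1 – 7 – 3, which uses 3 edges, and at distance 2 from 5 we only reach {4, 6, 7}, which does not include 3. So d(5,3) = 3.

3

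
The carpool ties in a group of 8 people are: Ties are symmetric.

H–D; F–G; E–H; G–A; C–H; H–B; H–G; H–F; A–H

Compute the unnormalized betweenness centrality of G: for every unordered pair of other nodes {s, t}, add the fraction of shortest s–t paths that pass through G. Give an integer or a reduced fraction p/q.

Pairs whose geodesics pass through G — F–A: 1/2.
All other pairs contribute 0.
Summing the contributions gives betweenness(G) = 1/2.

1/2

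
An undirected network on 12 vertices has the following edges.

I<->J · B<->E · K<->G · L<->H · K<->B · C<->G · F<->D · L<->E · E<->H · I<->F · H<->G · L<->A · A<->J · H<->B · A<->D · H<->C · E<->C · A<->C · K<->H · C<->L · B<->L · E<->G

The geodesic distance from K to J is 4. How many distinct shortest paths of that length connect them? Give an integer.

4

The shortest distance is 4. The length-4 paths are: K–G–C–A–J; K–H–C–A–J; K–H–L–A–J; K–B–L–A–J.
That gives 4 distinct shortest paths.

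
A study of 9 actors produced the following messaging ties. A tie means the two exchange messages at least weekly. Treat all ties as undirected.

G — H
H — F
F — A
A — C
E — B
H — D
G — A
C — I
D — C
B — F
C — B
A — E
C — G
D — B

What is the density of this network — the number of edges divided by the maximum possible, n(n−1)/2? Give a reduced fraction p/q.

There are 14 edges and 9 nodes, so the maximum possible is C(9,2) = 36.
Density = 14/36 = 7/18.

7/18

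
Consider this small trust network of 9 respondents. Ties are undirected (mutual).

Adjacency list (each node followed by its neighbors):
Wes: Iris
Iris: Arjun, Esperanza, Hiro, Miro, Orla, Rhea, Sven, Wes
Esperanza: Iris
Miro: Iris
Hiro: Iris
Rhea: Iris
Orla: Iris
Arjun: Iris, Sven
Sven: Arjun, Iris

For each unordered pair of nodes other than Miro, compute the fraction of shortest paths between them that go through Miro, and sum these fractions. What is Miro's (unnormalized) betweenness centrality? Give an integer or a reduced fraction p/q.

No shortest path between any pair of other nodes passes through Miro.
Summing the contributions gives betweenness(Miro) = 0.

0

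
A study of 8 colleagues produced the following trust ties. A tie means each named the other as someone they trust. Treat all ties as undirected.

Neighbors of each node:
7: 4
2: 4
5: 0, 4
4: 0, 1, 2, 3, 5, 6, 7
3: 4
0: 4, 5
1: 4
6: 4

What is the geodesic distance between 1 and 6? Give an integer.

2

One shortest route is 1 – 4 – 6, which uses 2 edges, and 1 and 6 are not directly tied, so nothing shorter exists. So d(1,6) = 2.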